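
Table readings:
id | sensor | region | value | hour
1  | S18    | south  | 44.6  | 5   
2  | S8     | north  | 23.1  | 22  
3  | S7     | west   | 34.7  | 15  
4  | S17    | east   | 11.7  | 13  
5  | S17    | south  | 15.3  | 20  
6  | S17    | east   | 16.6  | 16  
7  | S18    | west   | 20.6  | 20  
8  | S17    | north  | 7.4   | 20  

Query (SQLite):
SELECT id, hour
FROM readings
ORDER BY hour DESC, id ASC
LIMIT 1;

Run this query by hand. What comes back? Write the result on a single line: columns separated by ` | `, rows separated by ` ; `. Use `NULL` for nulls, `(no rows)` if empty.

2 | 22

Sort by hour desc, tiebreak id asc: (22, id=2), (20, id=5), (20, id=7), (20, id=8) …. Take first 1.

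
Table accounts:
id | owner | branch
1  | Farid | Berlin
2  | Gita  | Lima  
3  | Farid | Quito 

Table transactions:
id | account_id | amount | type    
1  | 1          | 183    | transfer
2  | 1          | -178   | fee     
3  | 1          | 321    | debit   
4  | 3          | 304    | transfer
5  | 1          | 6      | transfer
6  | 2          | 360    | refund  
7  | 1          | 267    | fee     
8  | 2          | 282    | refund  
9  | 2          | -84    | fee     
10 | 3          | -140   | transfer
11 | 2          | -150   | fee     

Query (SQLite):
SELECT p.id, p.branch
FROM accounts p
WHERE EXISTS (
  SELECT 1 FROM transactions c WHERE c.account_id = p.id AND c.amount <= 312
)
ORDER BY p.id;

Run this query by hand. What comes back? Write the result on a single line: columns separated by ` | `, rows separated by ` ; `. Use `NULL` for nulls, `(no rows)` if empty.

For each accounts row, check whether any transactions with matching account_id has amount <= 312.
Keep rows where that is true.

1 | Berlin ; 2 | Lima ; 3 | Quito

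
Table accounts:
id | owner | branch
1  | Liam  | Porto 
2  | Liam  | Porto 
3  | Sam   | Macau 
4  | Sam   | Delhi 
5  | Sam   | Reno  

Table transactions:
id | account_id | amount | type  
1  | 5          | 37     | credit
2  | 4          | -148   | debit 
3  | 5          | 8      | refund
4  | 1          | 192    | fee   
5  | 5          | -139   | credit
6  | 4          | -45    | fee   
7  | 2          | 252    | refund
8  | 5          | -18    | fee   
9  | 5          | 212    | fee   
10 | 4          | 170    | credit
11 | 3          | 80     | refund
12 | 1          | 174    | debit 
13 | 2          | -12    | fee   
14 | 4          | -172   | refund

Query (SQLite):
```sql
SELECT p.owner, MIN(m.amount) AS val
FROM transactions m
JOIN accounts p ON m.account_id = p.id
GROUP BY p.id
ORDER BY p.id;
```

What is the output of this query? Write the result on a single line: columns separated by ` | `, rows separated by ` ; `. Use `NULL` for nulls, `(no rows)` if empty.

Join each transactions row to its accounts via account_id.
Group joined rows by accounts.id; compute MIN(m.amount) per group.
  1: ids {4, 12} → MIN(m.amount)=174
  2: ids {7, 13} → MIN(m.amount)=-12
  3: ids {11} → MIN(m.amount)=80
  4: ids {2, 6, 10, 14} → MIN(m.amount)=-172
  5: ids {1, 3, 5, 8, 9} → MIN(m.amount)=-139

Liam | 174 ; Liam | -12 ; Sam | 80 ; Sam | -172 ; Sam | -139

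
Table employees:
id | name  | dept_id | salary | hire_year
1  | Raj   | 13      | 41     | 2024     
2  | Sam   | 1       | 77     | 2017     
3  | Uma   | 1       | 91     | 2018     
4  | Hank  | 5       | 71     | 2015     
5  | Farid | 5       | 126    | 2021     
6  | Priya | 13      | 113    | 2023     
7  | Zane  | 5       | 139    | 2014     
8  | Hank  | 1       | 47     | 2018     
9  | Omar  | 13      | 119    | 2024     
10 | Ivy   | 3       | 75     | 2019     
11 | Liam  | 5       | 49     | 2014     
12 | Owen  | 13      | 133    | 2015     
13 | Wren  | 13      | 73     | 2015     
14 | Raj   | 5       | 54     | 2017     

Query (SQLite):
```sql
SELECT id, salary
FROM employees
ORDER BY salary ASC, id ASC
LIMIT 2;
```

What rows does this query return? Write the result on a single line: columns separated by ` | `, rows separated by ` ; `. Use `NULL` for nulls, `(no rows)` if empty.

Sort by salary asc, tiebreak id asc: (41, id=1), (47, id=8), (49, id=11), (54, id=14), (71, id=4) …. Take first 2.

1 | 41 ; 8 | 47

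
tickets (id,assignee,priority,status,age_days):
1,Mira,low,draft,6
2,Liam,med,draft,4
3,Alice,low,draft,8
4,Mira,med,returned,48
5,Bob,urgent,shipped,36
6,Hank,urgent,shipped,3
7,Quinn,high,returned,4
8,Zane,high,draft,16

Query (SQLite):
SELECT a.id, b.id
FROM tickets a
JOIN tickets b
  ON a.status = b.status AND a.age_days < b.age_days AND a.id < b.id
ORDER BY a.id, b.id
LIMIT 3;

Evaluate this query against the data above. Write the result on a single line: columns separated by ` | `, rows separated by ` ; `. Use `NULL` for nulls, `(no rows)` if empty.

Pairs (a,b) with same status, a.age_days < b.age_days, a.id < b.id.
status groups: draft:{1,2,3,8} returned:{4,7} shipped:{5,6}
Ordered by (a.id, b.id); first 3.

1 | 3 ; 1 | 8 ; 2 | 3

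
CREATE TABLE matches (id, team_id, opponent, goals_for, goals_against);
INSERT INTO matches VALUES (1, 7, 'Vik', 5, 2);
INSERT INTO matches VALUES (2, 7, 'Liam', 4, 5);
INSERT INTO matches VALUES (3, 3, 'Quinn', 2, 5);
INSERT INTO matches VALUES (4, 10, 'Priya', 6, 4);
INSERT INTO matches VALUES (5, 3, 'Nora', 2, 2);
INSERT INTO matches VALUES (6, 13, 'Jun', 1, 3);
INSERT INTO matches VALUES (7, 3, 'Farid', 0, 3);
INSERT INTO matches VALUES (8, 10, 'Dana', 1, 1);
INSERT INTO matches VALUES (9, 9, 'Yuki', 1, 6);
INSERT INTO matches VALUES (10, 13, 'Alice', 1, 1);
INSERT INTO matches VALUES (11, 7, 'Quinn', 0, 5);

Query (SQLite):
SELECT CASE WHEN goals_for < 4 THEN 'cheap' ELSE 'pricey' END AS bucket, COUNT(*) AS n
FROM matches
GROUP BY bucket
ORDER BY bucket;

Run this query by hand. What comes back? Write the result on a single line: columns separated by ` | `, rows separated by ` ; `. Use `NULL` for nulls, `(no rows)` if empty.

cheap | 8 ; pricey | 3

Bucket rows by goals_for < 4 → 'cheap' else 'pricey'; count each bucket.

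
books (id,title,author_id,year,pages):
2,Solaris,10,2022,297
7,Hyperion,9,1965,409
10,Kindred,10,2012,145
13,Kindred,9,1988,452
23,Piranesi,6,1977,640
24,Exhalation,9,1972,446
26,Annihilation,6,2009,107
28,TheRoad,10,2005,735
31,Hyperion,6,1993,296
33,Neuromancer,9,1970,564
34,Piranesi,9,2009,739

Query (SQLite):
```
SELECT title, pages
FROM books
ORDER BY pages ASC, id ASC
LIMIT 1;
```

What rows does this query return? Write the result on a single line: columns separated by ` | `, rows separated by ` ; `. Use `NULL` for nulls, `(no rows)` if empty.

Annihilation | 107

Sort by pages asc, tiebreak id asc: (107, id=26), (145, id=10), (296, id=31), (297, id=2) …. Take first 1.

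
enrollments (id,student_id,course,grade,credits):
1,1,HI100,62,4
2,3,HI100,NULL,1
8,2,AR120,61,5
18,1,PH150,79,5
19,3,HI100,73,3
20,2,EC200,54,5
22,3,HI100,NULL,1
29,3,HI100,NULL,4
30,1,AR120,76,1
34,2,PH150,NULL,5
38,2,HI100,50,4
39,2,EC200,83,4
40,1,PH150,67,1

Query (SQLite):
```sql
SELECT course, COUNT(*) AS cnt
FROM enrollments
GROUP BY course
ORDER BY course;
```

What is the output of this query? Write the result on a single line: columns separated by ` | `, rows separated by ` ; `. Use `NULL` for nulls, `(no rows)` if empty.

Partition enrollments by course; compute COUNT(*) within each group.
  AR120: ids {8, 30} → COUNT(*)=2
  EC200: ids {20, 39} → COUNT(*)=2
  HI100: ids {1, 2, 19, 22, 29, 38} → COUNT(*)=6
  PH150: ids {18, 34, 40} → COUNT(*)=3

AR120 | 2 ; EC200 | 2 ; HI100 | 6 ; PH150 | 3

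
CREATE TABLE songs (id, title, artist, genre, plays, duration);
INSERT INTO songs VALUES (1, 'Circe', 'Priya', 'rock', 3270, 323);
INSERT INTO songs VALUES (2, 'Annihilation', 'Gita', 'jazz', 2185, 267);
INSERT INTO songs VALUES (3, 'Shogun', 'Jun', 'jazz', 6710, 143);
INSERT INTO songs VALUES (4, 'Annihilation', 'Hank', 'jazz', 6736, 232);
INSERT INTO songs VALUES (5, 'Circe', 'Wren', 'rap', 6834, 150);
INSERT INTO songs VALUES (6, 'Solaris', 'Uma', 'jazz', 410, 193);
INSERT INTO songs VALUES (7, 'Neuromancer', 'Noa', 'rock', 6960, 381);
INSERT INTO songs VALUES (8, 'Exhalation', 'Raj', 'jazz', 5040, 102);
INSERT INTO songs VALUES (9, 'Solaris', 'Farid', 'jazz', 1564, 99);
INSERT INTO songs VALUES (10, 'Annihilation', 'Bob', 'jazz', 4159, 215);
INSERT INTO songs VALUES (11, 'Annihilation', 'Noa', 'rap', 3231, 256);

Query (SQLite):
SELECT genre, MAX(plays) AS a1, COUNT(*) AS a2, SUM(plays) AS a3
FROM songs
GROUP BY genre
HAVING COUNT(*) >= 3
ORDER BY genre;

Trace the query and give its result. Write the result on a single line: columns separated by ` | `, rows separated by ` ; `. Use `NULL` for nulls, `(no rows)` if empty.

Group songs by genre.
Per group compute: MAX(plays), COUNT(*), SUM(plays).
HAVING: drop groups with fewer than 3 rows.
  jazz: ids {2, 3, 4, 6, 8, 9, 10} → MAX(plays)=6736, COUNT(*)=7, SUM(plays)=26804
  rap: ids {5, 11} → MAX(plays)=6834, COUNT(*)=2, SUM(plays)=10065
  rock: ids {1, 7} → MAX(plays)=6960, COUNT(*)=2, SUM(plays)=10230

jazz | 6736 | 7 | 26804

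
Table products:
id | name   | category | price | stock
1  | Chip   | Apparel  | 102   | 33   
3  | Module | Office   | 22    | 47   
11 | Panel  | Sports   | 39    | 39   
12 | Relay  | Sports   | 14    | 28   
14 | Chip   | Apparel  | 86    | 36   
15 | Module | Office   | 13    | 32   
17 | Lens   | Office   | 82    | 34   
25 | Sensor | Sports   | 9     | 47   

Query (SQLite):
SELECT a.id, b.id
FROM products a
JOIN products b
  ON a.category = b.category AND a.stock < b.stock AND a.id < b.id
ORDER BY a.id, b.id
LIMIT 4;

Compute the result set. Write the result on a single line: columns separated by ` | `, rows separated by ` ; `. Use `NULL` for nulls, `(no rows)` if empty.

1 | 14 ; 11 | 25 ; 12 | 25 ; 15 | 17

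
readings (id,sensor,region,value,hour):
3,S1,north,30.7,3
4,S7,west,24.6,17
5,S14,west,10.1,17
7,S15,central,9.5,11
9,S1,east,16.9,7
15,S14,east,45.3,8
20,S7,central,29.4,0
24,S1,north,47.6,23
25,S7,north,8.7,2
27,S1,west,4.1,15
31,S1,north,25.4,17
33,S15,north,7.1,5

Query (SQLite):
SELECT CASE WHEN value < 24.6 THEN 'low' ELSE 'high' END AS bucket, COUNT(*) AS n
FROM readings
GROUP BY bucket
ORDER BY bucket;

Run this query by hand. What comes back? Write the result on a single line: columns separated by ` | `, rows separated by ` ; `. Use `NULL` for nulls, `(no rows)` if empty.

high | 6 ; low | 6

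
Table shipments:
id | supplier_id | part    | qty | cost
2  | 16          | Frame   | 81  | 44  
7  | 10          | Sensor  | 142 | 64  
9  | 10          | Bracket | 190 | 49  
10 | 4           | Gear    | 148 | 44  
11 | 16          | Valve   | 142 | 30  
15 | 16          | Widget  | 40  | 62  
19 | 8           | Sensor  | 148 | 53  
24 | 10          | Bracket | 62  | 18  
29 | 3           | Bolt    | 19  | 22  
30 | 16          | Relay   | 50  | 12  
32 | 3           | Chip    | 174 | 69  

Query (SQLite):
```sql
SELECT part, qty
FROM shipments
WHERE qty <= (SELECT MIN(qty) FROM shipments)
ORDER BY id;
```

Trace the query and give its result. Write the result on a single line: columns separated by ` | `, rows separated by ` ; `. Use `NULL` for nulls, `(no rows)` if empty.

Bolt | 19

Scalar subquery: MIN(qty) over all shipments rows = 19.
Keep rows where qty <= that value.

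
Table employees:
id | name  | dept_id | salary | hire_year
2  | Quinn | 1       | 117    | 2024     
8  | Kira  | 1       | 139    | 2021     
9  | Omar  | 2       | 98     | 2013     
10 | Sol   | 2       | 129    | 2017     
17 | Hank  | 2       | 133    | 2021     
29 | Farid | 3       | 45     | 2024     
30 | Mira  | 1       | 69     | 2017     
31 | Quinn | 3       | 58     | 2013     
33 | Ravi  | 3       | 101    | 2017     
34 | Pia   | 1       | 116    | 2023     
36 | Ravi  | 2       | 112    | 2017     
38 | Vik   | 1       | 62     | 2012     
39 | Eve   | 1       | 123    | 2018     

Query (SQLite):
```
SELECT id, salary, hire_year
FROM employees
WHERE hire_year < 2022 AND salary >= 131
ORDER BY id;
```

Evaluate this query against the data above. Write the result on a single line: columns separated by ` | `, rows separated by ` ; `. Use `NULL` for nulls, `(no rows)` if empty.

hire_year < 2022: ids {8, 9, 10, 17, 30, 31, 33, 36, 38, 39}
salary >= 131: ids {8, 17}
Combine with AND.

8 | 139 | 2021 ; 17 | 133 | 2021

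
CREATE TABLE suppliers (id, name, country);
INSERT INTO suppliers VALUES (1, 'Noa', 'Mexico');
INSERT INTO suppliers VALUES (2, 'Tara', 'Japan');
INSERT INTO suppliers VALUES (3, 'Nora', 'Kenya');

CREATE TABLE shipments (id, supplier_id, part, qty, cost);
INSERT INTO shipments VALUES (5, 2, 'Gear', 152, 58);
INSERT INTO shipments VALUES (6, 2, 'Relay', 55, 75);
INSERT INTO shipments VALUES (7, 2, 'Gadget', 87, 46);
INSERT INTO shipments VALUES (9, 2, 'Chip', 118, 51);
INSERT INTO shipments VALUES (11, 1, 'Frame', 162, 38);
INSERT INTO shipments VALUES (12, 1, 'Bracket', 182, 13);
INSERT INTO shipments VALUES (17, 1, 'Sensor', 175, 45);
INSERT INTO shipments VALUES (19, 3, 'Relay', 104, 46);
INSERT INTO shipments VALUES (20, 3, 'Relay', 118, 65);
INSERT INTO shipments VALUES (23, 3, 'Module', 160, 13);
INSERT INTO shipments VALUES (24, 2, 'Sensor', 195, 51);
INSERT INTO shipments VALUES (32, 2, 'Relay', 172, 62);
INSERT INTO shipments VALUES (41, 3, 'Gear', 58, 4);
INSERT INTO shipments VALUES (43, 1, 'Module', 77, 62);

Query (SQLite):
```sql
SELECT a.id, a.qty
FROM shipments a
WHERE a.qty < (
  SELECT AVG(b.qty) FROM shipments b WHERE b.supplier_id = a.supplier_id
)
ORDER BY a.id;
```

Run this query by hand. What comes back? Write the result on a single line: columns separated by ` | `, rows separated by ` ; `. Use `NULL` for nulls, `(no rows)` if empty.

For each shipments row a, compute AVG(qty) over rows sharing a.supplier_id.
Keep row a if a.qty < that per-group AVG.
  supplier_id=1: AVG(qty) = 149.0
  supplier_id=2: AVG(qty) = 129.833333
  supplier_id=3: AVG(qty) = 110.0

6 | 55 ; 7 | 87 ; 9 | 118 ; 19 | 104 ; 41 | 58 ; 43 | 77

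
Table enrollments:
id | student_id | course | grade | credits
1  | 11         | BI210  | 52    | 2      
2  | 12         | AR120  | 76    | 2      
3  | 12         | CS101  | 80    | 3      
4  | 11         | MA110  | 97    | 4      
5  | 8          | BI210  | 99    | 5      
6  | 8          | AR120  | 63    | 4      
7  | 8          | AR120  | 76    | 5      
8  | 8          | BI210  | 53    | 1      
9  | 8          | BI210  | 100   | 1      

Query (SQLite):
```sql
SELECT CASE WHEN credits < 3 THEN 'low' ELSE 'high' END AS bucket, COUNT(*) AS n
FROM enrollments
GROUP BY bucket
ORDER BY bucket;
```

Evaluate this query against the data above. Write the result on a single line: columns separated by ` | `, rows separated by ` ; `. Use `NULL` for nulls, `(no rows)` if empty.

high | 5 ; low | 4

Bucket rows by credits < 3 → 'low' else 'high'; count each bucket.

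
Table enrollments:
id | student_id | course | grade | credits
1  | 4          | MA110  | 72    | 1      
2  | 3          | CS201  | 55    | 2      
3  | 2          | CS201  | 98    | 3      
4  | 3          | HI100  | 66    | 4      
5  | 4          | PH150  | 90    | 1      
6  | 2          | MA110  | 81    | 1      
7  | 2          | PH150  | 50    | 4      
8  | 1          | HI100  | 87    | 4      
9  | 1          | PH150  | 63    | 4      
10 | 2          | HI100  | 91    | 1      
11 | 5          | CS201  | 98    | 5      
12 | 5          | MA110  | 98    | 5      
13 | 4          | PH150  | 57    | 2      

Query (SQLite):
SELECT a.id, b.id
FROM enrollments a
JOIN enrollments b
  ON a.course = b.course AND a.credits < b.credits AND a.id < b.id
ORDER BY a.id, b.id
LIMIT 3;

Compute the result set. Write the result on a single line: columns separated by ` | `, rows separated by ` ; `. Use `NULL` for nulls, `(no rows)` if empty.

Pairs (a,b) with same course, a.credits < b.credits, a.id < b.id.
course groups: CS201:{2,3,11} HI100:{4,8,10} MA110:{1,6,12} PH150:{5,7,9,13}
Ordered by (a.id, b.id); first 3.

1 | 12 ; 2 | 3 ; 2 | 11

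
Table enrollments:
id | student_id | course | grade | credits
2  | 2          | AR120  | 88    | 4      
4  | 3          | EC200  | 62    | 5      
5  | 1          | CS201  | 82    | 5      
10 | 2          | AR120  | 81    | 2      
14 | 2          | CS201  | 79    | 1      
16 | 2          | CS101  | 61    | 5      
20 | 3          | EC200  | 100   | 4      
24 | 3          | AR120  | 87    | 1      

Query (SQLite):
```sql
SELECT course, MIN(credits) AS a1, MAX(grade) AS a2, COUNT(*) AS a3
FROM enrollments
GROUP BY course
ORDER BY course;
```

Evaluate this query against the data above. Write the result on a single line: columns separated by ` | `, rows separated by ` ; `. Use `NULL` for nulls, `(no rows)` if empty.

Group enrollments by course.
Per group compute: MIN(credits), MAX(grade), COUNT(*).
  AR120: ids {2, 10, 24} → MIN(credits)=1, MAX(grade)=88, COUNT(*)=3
  CS101: ids {16} → MIN(credits)=5, MAX(grade)=61, COUNT(*)=1
  CS201: ids {5, 14} → MIN(credits)=1, MAX(grade)=82, COUNT(*)=2
  EC200: ids {4, 20} → MIN(credits)=4, MAX(grade)=100, COUNT(*)=2

AR120 | 1 | 88 | 3 ; CS101 | 5 | 61 | 1 ; CS201 | 1 | 82 | 2 ; EC200 | 4 | 100 | 2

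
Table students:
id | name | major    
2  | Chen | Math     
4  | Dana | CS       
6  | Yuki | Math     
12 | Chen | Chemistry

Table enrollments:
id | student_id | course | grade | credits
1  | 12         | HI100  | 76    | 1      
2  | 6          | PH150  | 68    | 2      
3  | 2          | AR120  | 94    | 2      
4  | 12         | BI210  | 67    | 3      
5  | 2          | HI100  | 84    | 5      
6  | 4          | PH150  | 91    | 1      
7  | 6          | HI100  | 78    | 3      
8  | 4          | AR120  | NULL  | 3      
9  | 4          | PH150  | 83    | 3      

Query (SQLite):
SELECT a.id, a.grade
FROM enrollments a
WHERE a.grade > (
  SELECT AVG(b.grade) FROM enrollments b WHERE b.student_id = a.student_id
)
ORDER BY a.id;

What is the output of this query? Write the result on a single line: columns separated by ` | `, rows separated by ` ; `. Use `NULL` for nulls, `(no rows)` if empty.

1 | 76 ; 3 | 94 ; 6 | 91 ; 7 | 78

For each enrollments row a, compute AVG(grade) over rows sharing a.student_id.
Keep row a if a.grade > that per-group AVG.
  student_id=2: AVG(grade) = 89.0
  student_id=4: AVG(grade) = 87.0
  student_id=6: AVG(grade) = 73.0
  student_id=12: AVG(grade) = 71.5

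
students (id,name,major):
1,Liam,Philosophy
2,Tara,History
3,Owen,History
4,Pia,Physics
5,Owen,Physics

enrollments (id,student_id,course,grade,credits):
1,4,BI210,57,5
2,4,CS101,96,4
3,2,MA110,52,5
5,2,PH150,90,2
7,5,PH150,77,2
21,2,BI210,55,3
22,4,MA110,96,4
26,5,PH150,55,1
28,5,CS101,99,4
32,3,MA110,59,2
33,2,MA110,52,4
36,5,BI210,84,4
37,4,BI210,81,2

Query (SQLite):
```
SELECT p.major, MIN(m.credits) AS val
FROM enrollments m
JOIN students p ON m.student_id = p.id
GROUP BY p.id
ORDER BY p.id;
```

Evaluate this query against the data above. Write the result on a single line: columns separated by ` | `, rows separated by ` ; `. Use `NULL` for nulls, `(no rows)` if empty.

History | 2 ; History | 2 ; Physics | 2 ; Physics | 1

Join each enrollments row to its students via student_id.
Group joined rows by students.id; compute MIN(m.credits) per group.
  2: ids {3, 5, 21, 33} → MIN(m.credits)=2
  3: ids {32} → MIN(m.credits)=2
  4: ids {1, 2, 22, 37} → MIN(m.credits)=2
  5: ids {7, 26, 28, 36} → MIN(m.credits)=1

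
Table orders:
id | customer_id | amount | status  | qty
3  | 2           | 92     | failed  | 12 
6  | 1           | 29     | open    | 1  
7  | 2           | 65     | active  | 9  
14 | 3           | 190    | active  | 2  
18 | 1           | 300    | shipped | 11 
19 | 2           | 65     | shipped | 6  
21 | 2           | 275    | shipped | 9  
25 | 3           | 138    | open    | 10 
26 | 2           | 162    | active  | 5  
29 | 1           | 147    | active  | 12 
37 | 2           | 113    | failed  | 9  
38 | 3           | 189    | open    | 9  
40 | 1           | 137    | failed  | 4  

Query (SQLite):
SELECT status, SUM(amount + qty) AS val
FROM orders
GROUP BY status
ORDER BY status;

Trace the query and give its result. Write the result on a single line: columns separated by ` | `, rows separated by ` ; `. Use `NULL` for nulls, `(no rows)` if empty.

active | 592 ; failed | 367 ; open | 376 ; shipped | 666

For each row compute amount + qty.
Group by status; take SUM of the expression per group.
  active: ids {7, 14, 26, 29} → SUM(amount + qty)=592
  failed: ids {3, 37, 40} → SUM(amount + qty)=367
  open: ids {6, 25, 38} → SUM(amount + qty)=376
  shipped: ids {18, 19, 21} → SUM(amount + qty)=666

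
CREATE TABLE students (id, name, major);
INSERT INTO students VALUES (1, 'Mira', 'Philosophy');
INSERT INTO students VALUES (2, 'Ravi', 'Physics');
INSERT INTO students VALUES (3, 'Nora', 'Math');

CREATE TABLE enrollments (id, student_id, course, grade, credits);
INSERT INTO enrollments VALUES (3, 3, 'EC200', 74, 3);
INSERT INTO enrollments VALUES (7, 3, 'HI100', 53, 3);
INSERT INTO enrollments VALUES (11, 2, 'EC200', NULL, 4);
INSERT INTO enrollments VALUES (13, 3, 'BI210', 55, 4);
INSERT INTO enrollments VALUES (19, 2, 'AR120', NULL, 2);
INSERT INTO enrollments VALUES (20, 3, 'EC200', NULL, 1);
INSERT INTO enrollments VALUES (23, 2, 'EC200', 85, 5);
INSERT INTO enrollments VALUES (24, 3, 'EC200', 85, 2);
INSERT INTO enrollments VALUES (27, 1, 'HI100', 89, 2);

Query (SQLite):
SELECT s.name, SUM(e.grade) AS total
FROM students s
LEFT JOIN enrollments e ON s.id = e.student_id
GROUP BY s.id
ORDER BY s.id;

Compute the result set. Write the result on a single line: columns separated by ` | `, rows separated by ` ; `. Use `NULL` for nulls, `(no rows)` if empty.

Mira | 89 ; Ravi | 85 ; Nora | 267

LEFT JOIN keeps every students row; unmatched ones get NULL for enrollments columns.
Group by students.id and compute SUM(e.grade). SUM over an all-NULL group is NULL.
  1: ids {27} → SUM(e.grade)=89
  2: ids {11, 19, 23} → SUM(e.grade)=85
  3: ids {3, 7, 13, 20, 24} → SUM(e.grade)=267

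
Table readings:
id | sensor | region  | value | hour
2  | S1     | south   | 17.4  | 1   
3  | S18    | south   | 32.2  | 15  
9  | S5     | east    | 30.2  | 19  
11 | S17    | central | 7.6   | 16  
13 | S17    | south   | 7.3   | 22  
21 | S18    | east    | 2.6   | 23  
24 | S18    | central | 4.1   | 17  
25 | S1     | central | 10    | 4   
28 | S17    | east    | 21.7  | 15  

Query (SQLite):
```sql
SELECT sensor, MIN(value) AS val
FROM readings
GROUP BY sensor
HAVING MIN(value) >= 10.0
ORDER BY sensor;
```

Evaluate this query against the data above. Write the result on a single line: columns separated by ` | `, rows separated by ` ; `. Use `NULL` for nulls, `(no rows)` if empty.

Partition readings by sensor; compute MIN(value) within each group.
HAVING: keep groups where MIN(value) >= 10.0.
  S1: ids {2, 25} → MIN(value)=10
  S17: ids {11, 13, 28} → MIN(value)=7.3
  S18: ids {3, 21, 24} → MIN(value)=2.6
  S5: ids {9} → MIN(value)=30.2

S1 | 10 ; S5 | 30.2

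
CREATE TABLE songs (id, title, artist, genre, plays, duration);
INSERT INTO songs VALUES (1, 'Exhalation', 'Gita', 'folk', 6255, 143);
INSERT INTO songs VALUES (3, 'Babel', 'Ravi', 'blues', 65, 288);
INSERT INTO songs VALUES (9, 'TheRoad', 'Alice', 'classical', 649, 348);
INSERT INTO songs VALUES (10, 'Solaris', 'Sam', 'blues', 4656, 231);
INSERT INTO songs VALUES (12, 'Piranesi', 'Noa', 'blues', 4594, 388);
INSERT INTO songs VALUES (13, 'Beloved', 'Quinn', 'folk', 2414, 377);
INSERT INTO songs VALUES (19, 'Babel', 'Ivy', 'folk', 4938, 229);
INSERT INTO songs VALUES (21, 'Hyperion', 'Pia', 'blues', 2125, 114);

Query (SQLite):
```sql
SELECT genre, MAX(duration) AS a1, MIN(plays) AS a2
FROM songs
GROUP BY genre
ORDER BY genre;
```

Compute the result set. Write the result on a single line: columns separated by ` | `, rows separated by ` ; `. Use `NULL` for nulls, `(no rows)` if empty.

Group songs by genre.
Per group compute: MAX(duration), MIN(plays).
  blues: ids {3, 10, 12, 21} → MAX(duration)=388, MIN(plays)=65
  classical: ids {9} → MAX(duration)=348, MIN(plays)=649
  folk: ids {1, 13, 19} → MAX(duration)=377, MIN(plays)=2414

blues | 388 | 65 ; classical | 348 | 649 ; folk | 377 | 2414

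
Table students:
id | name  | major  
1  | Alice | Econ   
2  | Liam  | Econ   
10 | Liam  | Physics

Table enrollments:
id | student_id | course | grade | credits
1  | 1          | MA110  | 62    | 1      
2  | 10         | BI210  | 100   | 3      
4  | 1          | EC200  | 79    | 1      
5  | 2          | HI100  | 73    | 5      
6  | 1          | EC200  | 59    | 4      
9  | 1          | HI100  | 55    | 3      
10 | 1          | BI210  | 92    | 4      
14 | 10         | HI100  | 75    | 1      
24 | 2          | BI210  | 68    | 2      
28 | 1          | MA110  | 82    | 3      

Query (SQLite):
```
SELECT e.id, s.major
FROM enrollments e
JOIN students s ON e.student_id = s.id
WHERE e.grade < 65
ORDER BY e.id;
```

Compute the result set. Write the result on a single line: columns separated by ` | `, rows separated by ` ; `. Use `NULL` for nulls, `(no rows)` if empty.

Each enrollments row matches the students row where student_id = students.id.
Then keep rows with e.grade < 65.

1 | Econ ; 6 | Econ ; 9 | Econ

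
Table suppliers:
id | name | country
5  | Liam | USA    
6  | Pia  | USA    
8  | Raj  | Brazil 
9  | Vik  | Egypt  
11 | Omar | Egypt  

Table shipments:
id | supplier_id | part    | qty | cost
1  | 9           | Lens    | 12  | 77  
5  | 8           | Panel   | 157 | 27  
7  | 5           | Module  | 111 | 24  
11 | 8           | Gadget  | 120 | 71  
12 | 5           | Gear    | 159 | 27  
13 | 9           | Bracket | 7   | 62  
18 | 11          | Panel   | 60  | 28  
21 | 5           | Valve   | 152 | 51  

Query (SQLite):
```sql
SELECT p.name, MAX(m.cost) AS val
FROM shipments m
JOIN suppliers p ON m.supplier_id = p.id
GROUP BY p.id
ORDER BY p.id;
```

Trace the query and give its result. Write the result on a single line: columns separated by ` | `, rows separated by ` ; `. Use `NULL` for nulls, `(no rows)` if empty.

Join each shipments row to its suppliers via supplier_id.
Group joined rows by suppliers.id; compute MAX(m.cost) per group.
  5: ids {7, 12, 21} → MAX(m.cost)=51
  8: ids {5, 11} → MAX(m.cost)=71
  9: ids {1, 13} → MAX(m.cost)=77
  11: ids {18} → MAX(m.cost)=28

Liam | 51 ; Raj | 71 ; Vik | 77 ; Omar | 28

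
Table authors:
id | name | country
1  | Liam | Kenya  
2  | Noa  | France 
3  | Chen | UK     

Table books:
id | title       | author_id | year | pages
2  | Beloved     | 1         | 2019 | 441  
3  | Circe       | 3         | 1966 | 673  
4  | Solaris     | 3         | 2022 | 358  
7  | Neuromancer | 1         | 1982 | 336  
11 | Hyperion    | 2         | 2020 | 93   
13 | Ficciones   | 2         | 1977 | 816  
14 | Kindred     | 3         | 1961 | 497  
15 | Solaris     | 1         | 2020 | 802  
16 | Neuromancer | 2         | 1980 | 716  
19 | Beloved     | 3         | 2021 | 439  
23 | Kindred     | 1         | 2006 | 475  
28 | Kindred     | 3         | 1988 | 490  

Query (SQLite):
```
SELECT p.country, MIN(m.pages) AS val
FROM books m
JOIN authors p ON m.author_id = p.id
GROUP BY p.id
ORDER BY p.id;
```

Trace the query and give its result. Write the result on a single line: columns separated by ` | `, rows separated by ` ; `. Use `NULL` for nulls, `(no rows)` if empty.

Join each books row to its authors via author_id.
Group joined rows by authors.id; compute MIN(m.pages) per group.
  1: ids {2, 7, 15, 23} → MIN(m.pages)=336
  2: ids {11, 13, 16} → MIN(m.pages)=93
  3: ids {3, 4, 14, 19, 28} → MIN(m.pages)=358

Kenya | 336 ; France | 93 ; UK | 358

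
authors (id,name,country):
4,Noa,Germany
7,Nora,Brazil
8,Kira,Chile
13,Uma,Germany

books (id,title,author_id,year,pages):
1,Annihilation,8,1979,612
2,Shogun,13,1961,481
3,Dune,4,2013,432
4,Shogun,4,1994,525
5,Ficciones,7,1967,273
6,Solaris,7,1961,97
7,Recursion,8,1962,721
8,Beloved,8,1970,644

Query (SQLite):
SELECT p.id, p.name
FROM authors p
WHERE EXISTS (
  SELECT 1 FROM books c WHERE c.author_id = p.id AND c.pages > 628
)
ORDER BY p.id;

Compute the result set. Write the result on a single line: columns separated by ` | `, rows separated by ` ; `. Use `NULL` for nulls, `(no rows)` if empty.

8 | Kira

For each authors row, check whether any books with matching author_id has pages > 628.
Keep rows where that is true.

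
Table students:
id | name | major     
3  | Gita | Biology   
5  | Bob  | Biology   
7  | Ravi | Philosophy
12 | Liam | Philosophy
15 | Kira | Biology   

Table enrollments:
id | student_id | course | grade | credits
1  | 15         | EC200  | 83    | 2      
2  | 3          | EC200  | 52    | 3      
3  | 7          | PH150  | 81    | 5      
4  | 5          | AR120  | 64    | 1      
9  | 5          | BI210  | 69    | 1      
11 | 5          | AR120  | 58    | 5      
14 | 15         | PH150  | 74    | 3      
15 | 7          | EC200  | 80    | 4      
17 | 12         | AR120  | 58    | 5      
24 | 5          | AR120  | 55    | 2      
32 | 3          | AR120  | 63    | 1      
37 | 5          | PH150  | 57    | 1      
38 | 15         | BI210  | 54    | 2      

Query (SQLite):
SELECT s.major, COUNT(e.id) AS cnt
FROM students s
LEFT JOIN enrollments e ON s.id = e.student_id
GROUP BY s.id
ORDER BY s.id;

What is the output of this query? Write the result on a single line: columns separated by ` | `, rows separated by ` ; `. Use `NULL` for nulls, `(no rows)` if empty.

Biology | 2 ; Biology | 5 ; Philosophy | 2 ; Philosophy | 1 ; Biology | 3

LEFT JOIN keeps every students row; unmatched ones get NULL for enrollments columns.
Group by students.id and compute COUNT(e.id). COUNT(col) of an all-NULL group is 0.
  3: ids {2, 32} → COUNT(e.id)=2
  5: ids {4, 9, 11, 24, 37} → COUNT(e.id)=5
  7: ids {3, 15} → COUNT(e.id)=2
  12: ids {17} → COUNT(e.id)=1
  15: ids {1, 14, 38} → COUNT(e.id)=3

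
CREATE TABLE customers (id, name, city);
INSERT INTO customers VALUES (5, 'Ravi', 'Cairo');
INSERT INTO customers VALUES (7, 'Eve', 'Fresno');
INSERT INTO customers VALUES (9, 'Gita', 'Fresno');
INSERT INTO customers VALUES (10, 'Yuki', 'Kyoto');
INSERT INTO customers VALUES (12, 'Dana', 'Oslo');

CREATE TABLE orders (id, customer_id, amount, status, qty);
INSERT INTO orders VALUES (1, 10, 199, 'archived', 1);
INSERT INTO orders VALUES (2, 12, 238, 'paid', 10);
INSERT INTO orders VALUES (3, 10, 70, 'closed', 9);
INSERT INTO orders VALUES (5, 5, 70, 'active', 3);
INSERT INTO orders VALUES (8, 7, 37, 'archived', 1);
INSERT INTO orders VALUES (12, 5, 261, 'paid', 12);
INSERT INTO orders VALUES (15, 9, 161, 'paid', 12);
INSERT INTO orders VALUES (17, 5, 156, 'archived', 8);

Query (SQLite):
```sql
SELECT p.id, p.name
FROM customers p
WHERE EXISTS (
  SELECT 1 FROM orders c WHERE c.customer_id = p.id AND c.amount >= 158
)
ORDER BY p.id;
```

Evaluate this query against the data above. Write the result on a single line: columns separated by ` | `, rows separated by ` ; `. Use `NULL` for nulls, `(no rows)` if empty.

5 | Ravi ; 9 | Gita ; 10 | Yuki ; 12 | Dana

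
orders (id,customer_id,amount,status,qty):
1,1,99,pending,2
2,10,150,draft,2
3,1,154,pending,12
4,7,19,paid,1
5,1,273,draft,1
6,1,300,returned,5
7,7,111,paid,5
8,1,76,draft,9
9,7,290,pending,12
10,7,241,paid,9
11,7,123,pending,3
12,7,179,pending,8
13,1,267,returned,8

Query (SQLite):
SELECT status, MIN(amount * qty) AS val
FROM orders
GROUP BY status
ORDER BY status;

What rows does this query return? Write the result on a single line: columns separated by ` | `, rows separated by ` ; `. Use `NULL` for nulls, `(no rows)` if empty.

draft | 273 ; paid | 19 ; pending | 198 ; returned | 1500

For each row compute amount * qty.
Group by status; take MIN of the expression per group.
  draft: ids {2, 5, 8} → MIN(amount * qty)=273
  paid: ids {4, 7, 10} → MIN(amount * qty)=19
  pending: ids {1, 3, 9, 11, 12} → MIN(amount * qty)=198
  returned: ids {6, 13} → MIN(amount * qty)=1500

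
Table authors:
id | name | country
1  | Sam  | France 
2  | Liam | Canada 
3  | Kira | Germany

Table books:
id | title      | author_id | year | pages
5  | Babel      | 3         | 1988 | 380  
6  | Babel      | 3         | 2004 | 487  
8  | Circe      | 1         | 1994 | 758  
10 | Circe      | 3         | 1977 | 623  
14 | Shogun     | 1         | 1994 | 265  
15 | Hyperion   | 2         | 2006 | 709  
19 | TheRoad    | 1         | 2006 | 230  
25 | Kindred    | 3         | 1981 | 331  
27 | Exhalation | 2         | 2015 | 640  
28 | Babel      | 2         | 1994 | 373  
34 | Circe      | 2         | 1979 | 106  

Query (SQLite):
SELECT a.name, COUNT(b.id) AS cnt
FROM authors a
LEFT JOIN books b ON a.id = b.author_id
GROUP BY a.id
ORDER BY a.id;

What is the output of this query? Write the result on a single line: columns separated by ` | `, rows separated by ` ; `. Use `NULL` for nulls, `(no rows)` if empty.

Sam | 3 ; Liam | 4 ; Kira | 4

LEFT JOIN keeps every authors row; unmatched ones get NULL for books columns.
Group by authors.id and compute COUNT(b.id). COUNT(col) of an all-NULL group is 0.
  1: ids {8, 14, 19} → COUNT(b.id)=3
  2: ids {15, 27, 28, 34} → COUNT(b.id)=4
  3: ids {5, 6, 10, 25} → COUNT(b.id)=4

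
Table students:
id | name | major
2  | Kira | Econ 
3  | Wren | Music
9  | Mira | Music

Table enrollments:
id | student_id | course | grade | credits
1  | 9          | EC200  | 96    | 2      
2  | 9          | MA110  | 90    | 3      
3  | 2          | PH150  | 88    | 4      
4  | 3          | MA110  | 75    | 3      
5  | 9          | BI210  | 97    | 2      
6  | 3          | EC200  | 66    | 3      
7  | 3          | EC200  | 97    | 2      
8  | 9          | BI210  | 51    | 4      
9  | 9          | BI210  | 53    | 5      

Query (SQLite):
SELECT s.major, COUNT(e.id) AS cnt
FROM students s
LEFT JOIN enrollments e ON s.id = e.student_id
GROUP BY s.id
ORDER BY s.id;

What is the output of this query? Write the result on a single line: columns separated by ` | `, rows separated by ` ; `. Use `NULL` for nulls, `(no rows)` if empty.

Econ | 1 ; Music | 3 ; Music | 5

LEFT JOIN keeps every students row; unmatched ones get NULL for enrollments columns.
Group by students.id and compute COUNT(e.id). COUNT(col) of an all-NULL group is 0.
  2: ids {3} → COUNT(e.id)=1
  3: ids {4, 6, 7} → COUNT(e.id)=3
  9: ids {1, 2, 5, 8, 9} → COUNT(e.id)=5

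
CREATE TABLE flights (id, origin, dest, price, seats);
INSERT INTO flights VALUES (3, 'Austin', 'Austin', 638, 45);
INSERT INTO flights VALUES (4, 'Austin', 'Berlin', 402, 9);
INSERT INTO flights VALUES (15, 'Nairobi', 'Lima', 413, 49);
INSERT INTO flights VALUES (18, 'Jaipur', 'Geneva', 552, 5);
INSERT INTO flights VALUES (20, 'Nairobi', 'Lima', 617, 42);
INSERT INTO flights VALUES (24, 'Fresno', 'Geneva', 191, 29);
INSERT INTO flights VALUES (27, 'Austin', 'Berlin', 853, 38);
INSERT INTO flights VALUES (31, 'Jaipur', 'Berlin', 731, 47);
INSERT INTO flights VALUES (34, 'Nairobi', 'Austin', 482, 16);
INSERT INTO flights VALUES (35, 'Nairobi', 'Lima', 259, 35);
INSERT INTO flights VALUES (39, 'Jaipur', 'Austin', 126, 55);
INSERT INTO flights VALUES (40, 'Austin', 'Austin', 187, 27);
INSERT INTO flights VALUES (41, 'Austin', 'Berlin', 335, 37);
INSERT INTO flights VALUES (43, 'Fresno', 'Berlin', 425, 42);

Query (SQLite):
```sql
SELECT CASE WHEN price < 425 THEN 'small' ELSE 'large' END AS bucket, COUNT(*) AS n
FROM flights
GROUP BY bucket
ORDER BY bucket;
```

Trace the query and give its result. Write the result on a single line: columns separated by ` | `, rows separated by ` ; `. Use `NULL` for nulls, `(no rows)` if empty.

Bucket rows by price < 425 → 'small' else 'large'; count each bucket.

large | 7 ; small | 7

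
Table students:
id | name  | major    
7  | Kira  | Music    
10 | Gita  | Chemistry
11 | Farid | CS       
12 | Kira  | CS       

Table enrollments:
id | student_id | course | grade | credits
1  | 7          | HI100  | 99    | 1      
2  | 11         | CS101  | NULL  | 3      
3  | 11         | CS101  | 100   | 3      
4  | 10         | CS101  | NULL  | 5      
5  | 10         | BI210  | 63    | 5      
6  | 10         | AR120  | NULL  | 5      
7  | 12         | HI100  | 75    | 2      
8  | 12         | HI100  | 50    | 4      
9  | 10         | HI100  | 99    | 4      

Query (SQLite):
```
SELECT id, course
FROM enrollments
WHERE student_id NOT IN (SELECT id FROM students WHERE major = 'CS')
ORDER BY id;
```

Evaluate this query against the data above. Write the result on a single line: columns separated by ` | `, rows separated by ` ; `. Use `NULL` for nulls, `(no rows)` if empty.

1 | HI100 ; 4 | CS101 ; 5 | BI210 ; 6 | AR120 ; 9 | HI100

Inner query: students.id where major = 'CS'.
Outer: keep enrollments rows whose student_id is not in that set.
Inner query → {11, 12}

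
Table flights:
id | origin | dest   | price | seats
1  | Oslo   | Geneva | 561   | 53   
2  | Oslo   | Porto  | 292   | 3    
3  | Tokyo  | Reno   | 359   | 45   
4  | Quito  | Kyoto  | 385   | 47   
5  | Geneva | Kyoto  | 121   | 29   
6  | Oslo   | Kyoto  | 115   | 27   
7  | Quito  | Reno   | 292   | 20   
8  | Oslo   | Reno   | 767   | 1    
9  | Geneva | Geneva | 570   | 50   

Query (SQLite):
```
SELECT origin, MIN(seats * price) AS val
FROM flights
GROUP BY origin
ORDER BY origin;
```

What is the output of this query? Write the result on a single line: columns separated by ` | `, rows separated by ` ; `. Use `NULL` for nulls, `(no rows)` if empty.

For each row compute seats * price.
Group by origin; take MIN of the expression per group.
  Geneva: ids {5, 9} → MIN(seats * price)=3509
  Oslo: ids {1, 2, 6, 8} → MIN(seats * price)=767
  Quito: ids {4, 7} → MIN(seats * price)=5840
  Tokyo: ids {3} → MIN(seats * price)=16155

Geneva | 3509 ; Oslo | 767 ; Quito | 5840 ; Tokyo | 16155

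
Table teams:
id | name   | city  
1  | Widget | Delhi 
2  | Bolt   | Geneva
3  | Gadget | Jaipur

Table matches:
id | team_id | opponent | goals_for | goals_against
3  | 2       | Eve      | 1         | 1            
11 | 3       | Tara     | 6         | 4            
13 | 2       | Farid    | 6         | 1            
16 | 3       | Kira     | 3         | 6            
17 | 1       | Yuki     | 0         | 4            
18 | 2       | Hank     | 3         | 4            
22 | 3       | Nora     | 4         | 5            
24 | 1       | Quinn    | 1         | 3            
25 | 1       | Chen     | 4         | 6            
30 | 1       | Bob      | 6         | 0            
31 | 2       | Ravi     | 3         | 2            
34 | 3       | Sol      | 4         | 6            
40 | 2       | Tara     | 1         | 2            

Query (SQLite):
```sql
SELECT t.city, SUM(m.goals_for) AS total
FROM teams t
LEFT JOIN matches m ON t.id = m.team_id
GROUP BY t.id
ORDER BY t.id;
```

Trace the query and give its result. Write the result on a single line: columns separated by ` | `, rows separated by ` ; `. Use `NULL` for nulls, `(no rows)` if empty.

LEFT JOIN keeps every teams row; unmatched ones get NULL for matches columns.
Group by teams.id and compute SUM(m.goals_for). SUM over an all-NULL group is NULL.
  1: ids {17, 24, 25, 30} → SUM(m.goals_for)=11
  2: ids {3, 13, 18, 31, 40} → SUM(m.goals_for)=14
  3: ids {11, 16, 22, 34} → SUM(m.goals_for)=17

Delhi | 11 ; Geneva | 14 ; Jaipur | 17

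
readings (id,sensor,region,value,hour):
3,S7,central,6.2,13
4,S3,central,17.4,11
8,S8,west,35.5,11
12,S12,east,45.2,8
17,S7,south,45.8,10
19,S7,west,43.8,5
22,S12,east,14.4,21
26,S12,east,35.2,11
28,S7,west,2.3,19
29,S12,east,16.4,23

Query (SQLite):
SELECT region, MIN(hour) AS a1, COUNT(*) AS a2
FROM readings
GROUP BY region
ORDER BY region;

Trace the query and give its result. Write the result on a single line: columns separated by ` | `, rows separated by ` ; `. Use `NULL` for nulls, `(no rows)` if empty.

central | 11 | 2 ; east | 8 | 4 ; south | 10 | 1 ; west | 5 | 3

Group readings by region.
Per group compute: MIN(hour), COUNT(*).
  central: ids {3, 4} → MIN(hour)=11, COUNT(*)=2
  east: ids {12, 22, 26, 29} → MIN(hour)=8, COUNT(*)=4
  south: ids {17} → MIN(hour)=10, COUNT(*)=1
  west: ids {8, 19, 28} → MIN(hour)=5, COUNT(*)=3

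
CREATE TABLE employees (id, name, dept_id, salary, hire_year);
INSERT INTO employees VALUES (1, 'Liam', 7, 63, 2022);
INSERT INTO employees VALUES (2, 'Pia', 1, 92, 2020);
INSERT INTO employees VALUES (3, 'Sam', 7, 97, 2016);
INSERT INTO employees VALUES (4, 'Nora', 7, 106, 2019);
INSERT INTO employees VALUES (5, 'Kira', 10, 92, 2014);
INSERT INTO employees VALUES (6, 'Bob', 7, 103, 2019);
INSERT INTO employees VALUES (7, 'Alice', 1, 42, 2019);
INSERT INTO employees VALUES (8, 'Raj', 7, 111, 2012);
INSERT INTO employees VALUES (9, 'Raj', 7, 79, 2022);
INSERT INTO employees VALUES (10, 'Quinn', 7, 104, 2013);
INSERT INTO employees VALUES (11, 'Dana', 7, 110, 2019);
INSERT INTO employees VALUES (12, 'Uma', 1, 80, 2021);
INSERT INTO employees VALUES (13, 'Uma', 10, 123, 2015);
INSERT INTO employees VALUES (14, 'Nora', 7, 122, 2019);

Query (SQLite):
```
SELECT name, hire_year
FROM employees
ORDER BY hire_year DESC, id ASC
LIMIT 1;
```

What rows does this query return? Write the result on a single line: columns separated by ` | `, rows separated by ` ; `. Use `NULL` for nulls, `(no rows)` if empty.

Liam | 2022

Sort by hire_year desc, tiebreak id asc: (2022, id=1), (2022, id=9), (2021, id=12), (2020, id=2) …. Take first 1.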